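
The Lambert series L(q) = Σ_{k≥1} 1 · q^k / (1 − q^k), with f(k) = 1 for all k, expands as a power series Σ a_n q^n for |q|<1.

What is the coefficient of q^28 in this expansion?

q^28  k|28↦f(k): 28:1 14:1 7:1 4:1 2:1 1:1  a_28=6

a_28 = 6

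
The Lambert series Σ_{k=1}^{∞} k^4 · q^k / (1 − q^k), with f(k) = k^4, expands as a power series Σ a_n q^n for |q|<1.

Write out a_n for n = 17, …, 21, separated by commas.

q^17  k|17↦f(k): 17:83521 1:1  a_17=83522
q^18  k|18↦f(k): 1:1 2:16 3:81 6:1296 9:6561 18:104976  a_18=112931
d|19:{19,1}  Σf=130321+1=130322
q^20  k|20↦f(k): 1:1 2:16 4:256 5:625 10:10000 20:160000  a_20=170898
d|21:{21,7,3,1}  Σf=194481+2401+81+1=196964

83522, 112931, 130322, 170898, 196964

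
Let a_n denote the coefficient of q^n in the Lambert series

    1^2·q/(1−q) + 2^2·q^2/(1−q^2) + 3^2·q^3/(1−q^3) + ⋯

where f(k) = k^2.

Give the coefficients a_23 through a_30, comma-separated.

[q^23] f(1)=1,f(23)=529 ⇒ 530
d|24:{24,12,8,6,4,3,2,1}  Σf=576+144+64+36+16+9+4+1=850
q^25  k|25↦f(k): 25:625 5:25 1:1  a_25=651
d|26:{1,2,13,26}  Σf=1+4+169+676=850
n=27: 1·27 3·9 9·3 27·1  f→[1+9+81+729]=820
[q^28] f(28)=784,f(14)=196,f(7)=49,f(4)=16,f(2)=4,f(1)=1 ⇒ 1050
d|29:{29,1}  Σf=841+1=842
n=30: 30·1 15·2 10·3 6·5 5·6 3·10 2·15 1·30  f→[900+225+100+36+25+9+4+1]=1300

530, 850, 651, 850, 820, 1050, 842, 1300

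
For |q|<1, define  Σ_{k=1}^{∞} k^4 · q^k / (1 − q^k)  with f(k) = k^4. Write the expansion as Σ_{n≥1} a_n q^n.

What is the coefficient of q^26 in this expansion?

d|26:{26,13,2,1}  Σf=456976+28561+16+1=485554

a_26 = 485554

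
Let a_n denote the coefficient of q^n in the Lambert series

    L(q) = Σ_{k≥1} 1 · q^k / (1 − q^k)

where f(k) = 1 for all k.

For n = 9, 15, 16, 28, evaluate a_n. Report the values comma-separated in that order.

[q^9] f(9)=1,f(3)=1,f(1)=1 ⇒ 3
q^15  k|15↦f(k): 1:1 3:1 5:1 15:1  a_15=4
n=16: 16·1 8·2 4·4 2·8 1·16  f→[1+1+1+1+1]=5
q^28  k|28↦f(k): 28:1 14:1 7:1 4:1 2:1 1:1  a_28=6

3, 4, 5, 6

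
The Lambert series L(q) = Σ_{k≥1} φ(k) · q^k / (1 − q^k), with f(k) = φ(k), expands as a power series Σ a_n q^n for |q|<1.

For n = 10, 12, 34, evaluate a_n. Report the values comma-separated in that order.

d|10:{10,5,2,1}  Σφ=4+4+1+1=10
[q^12] φ(12)=4,φ(6)=2,φ(4)=2,φ(3)=2,φ(2)=1,φ(1)=1 ⇒ 12
q^34  k|34↦φ(k): 1:1 2:1 17:16 34:16  a_34=34

10, 12, 34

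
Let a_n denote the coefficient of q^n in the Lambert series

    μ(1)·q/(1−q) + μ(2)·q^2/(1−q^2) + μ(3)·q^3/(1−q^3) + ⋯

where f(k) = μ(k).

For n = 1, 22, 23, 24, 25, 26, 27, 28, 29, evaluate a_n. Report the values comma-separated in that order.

q^1  k|1↦μ(k): 1:1  a_1=1
[q^22] μ(22)=1,μ(11)=-1,μ(2)=-1,μ(1)=1 ⇒ 0
d|23:{1,23}  Σμ=1+(-1)=0
d|24:{24,12,8,6,4,3,2,1}  Σμ=0+0+0+1+0+(-1)+(-1)+1=0
n=25: 1·25 5·5 25·1  μ→[1+(-1)+0]=0
d|26:{1,2,13,26}  Σμ=1+(-1)+(-1)+1=0
d|27:{1,3,9,27}  Σμ=1+(-1)+0+0=0
d|28:{1,2,4,7,14,28}  Σμ=1+(-1)+0+(-1)+1+0=0
n=29: 1·29 29·1  μ→[1+(-1)]=0

1, 0, 0, 0, 0, 0, 0, 0, 0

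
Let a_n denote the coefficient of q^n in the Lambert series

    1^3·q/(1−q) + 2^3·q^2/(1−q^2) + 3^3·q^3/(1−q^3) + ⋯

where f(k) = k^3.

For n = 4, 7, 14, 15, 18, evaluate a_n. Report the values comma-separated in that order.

n=4: 1·4 2·2 4·1  f→[1+8+64]=73
q^7  k|7↦f(k): 7:343 1:1  a_7=344
q^14  k|14↦f(k): 1:1 2:8 7:343 14:2744  a_14=3096
d|15:{15,5,3,1}  Σf=3375+125+27+1=3528
d|18:{18,9,6,3,2,1}  Σf=5832+729+216+27+8+1=6813

73, 344, 3096, 3528, 6813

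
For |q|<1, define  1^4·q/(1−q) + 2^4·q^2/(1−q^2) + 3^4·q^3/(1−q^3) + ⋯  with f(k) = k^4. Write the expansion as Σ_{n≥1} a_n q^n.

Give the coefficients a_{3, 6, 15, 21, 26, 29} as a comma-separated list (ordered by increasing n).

82, 1394, 51332, 196964, 485554, 707282

n=3: 3·1 1·3  f→[81+1]=82
[q^6] f(6)=1296,f(3)=81,f(2)=16,f(1)=1 ⇒ 1394
[q^15] f(15)=50625,f(5)=625,f(3)=81,f(1)=1 ⇒ 51332
n=21: 1·21 3·7 7·3 21·1  f→[1+81+2401+194481]=196964
q^26  k|26↦f(k): 1:1 2:16 13:28561 26:456976  a_26=485554
d|29:{1,29}  Σf=1+707281=707282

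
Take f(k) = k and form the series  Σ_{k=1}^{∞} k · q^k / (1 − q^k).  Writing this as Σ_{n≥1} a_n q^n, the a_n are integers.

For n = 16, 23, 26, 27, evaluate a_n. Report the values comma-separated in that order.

[q^16] f(1)=1,f(2)=2,f(4)=4,f(8)=8,f(16)=16 ⇒ 31
d|23:{1,23}  Σf=1+23=24
q^26  k|26↦f(k): 1:1 2:2 13:13 26:26  a_26=42
[q^27] f(27)=27,f(9)=9,f(3)=3,f(1)=1 ⇒ 40

31, 24, 42, 40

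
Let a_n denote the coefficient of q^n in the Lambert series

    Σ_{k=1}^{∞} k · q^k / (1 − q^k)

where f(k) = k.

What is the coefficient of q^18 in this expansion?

a_18 = 39

[q^18] f(18)=18,f(9)=9,f(6)=6,f(3)=3,f(2)=2,f(1)=1 ⇒ 39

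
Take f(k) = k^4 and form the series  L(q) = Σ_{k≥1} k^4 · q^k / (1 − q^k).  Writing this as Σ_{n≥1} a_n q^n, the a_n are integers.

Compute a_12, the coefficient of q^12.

a_12 = 22386

n=12: 1·12 2·6 3·4 4·3 6·2 12·1  f→[1+16+81+256+1296+20736]=22386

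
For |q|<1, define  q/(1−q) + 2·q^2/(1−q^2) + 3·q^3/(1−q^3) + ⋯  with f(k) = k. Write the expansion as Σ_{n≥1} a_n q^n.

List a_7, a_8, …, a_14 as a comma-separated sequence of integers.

n=7: 1·7 7·1  f→[1+7]=8
n=8: 1·8 2·4 4·2 8·1  f→[1+2+4+8]=15
q^9  k|9↦f(k): 1:1 3:3 9:9  a_9=13
[q^10] f(1)=1,f(2)=2,f(5)=5,f(10)=10 ⇒ 18
n=11: 11·1 1·11  f→[11+1]=12
n=12: 1·12 2·6 3·4 4·3 6·2 12·1  f→[1+2+3+4+6+12]=28
d|13:{13,1}  Σf=13+1=14
d|14:{14,7,2,1}  Σf=14+7+2+1=24

8, 15, 13, 18, 12, 28, 14, 24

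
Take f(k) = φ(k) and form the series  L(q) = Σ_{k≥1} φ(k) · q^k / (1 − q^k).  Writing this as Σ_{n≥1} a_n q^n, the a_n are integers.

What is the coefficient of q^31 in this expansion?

n=31: 1·31 31·1  φ→[1+30]=31

a_31 = 31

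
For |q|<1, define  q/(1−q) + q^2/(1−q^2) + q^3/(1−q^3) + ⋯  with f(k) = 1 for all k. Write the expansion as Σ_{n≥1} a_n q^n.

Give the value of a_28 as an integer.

a_28 = 6

q^28  k|28↦f(k): 28:1 14:1 7:1 4:1 2:1 1:1  a_28=6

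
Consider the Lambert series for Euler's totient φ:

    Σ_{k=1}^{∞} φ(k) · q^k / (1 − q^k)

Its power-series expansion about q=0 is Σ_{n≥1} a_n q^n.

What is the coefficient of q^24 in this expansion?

[q^24] φ(24)=8,φ(12)=4,φ(8)=4,φ(6)=2,φ(4)=2,φ(3)=2,φ(2)=1,φ(1)=1 ⇒ 24

a_24 = 24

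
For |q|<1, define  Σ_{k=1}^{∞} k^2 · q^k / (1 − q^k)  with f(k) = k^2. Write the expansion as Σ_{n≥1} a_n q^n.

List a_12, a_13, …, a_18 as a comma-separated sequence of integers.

q^12  k|12↦f(k): 12:144 6:36 4:16 3:9 2:4 1:1  a_12=210
q^13  k|13↦f(k): 13:169 1:1  a_13=170
d|14:{14,7,2,1}  Σf=196+49+4+1=250
[q^15] f(15)=225,f(5)=25,f(3)=9,f(1)=1 ⇒ 260
d|16:{16,8,4,2,1}  Σf=256+64+16+4+1=341
q^17  k|17↦f(k): 17:289 1:1  a_17=290
q^18  k|18↦f(k): 18:324 9:81 6:36 3:9 2:4 1:1  a_18=455

210, 170, 250, 260, 341, 290, 455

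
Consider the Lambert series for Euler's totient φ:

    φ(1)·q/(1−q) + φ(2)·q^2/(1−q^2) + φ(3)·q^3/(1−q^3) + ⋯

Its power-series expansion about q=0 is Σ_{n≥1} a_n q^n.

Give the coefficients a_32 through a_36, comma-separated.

d|32:{32,16,8,4,2,1}  Σφ=16+8+4+2+1+1=32
d|33:{33,11,3,1}  Σφ=20+10+2+1=33
q^34  k|34↦φ(k): 34:16 17:16 2:1 1:1  a_34=34
[q^35] φ(1)=1,φ(5)=4,φ(7)=6,φ(35)=24 ⇒ 35
d|36:{1,2,3,4,6,9,12,18,36}  Σφ=1+1+2+2+2+6+4+6+12=36

32, 33, 34, 35, 36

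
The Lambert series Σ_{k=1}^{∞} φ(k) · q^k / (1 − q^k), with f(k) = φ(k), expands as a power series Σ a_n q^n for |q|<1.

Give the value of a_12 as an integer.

[q^12] φ(12)=4,φ(6)=2,φ(4)=2,φ(3)=2,φ(2)=1,φ(1)=1 ⇒ 12

a_12 = 12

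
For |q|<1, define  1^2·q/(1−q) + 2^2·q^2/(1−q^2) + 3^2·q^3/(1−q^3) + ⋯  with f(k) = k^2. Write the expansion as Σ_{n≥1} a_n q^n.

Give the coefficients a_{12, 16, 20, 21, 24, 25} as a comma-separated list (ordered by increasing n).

n=12: 1·12 2·6 3·4 4·3 6·2 12·1  f→[1+4+9+16+36+144]=210
q^16  k|16↦f(k): 16:256 8:64 4:16 2:4 1:1  a_16=341
n=20: 20·1 10·2 5·4 4·5 2·10 1·20  f→[400+100+25+16+4+1]=546
q^21  k|21↦f(k): 1:1 3:9 7:49 21:441  a_21=500
n=24: 1·24 2·12 3·8 4·6 6·4 8·3 12·2 24·1  f→[1+4+9+16+36+64+144+576]=850
d|25:{1,5,25}  Σf=1+25+625=651

210, 341, 546, 500, 850, 651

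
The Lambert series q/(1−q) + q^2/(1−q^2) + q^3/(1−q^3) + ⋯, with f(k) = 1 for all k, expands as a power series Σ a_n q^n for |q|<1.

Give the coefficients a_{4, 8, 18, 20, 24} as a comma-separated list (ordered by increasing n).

n=4: 4·1 2·2 1·4  f→[1+1+1]=3
n=8: 8·1 4·2 2·4 1·8  f→[1+1+1+1]=4
d|18:{18,9,6,3,2,1}  Σf=1+1+1+1+1+1=6
q^20  k|20↦f(k): 1:1 2:1 4:1 5:1 10:1 20:1  a_20=6
d|24:{1,2,3,4,6,8,12,24}  Σf=1+1+1+1+1+1+1+1=8

3, 4, 6, 6, 8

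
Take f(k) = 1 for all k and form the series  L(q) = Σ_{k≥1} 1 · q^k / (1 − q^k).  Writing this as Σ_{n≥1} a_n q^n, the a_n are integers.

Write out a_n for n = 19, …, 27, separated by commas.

2, 6, 4, 4, 2, 8, 3, 4, 4

n=19: 19·1 1·19  f→[1+1]=2
n=20: 20·1 10·2 5·4 4·5 2·10 1·20  f→[1+1+1+1+1+1]=6
[q^21] f(1)=1,f(3)=1,f(7)=1,f(21)=1 ⇒ 4
d|22:{22,11,2,1}  Σf=1+1+1+1=4
d|23:{1,23}  Σf=1+1=2
q^24  k|24↦f(k): 24:1 12:1 8:1 6:1 4:1 3:1 2:1 1:1  a_24=8
[q^25] f(1)=1,f(5)=1,f(25)=1 ⇒ 3
n=26: 1·26 2·13 13·2 26·1  f→[1+1+1+1]=4
q^27  k|27↦f(k): 1:1 3:1 9:1 27:1  a_27=4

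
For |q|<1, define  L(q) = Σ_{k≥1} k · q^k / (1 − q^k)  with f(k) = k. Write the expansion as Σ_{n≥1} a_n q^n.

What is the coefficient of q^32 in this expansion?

n=32: 1·32 2·16 4·8 8·4 16·2 32·1  f→[1+2+4+8+16+32]=63

a_32 = 63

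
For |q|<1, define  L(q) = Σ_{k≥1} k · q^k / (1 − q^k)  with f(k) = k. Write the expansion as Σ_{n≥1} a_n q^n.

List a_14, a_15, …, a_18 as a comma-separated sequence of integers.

q^14  k|14↦f(k): 14:14 7:7 2:2 1:1  a_14=24
d|15:{1,3,5,15}  Σf=1+3+5+15=24
d|16:{16,8,4,2,1}  Σf=16+8+4+2+1=31
n=17: 17·1 1·17  f→[17+1]=18
q^18  k|18↦f(k): 1:1 2:2 3:3 6:6 9:9 18:18  a_18=39

24, 24, 31, 18, 39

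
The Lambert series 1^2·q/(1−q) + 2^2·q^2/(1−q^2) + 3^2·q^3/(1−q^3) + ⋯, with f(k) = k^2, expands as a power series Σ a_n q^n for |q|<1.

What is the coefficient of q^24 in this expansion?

a_24 = 850

[q^24] f(1)=1,f(2)=4,f(3)=9,f(4)=16,f(6)=36,f(8)=64,f(12)=144,f(24)=576 ⇒ 850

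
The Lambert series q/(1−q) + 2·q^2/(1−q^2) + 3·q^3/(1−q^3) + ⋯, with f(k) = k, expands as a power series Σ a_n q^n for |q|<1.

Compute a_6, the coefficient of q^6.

a_6 = 12

[q^6] f(6)=6,f(3)=3,f(2)=2,f(1)=1 ⇒ 12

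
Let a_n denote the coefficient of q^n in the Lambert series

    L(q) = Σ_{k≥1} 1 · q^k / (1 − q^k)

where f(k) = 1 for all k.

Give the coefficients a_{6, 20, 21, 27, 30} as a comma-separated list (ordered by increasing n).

n=6: 1·6 2·3 3·2 6·1  f→[1+1+1+1]=4
q^20  k|20↦f(k): 20:1 10:1 5:1 4:1 2:1 1:1  a_20=6
n=21: 1·21 3·7 7·3 21·1  f→[1+1+1+1]=4
[q^27] f(1)=1,f(3)=1,f(9)=1,f(27)=1 ⇒ 4
n=30: 1·30 2·15 3·10 5·6 6·5 10·3 15·2 30·1  f→[1+1+1+1+1+1+1+1]=8

4, 6, 4, 4, 8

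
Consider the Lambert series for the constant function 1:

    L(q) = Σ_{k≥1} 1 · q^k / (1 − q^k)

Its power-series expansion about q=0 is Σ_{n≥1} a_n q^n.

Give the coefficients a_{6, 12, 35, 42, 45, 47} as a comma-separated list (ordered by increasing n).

q^6  k|6↦f(k): 1:1 2:1 3:1 6:1  a_6=4
d|12:{12,6,4,3,2,1}  Σf=1+1+1+1+1+1=6
[q^35] f(1)=1,f(5)=1,f(7)=1,f(35)=1 ⇒ 4
q^42  k|42↦f(k): 42:1 21:1 14:1 7:1 6:1 3:1 2:1 1:1  a_42=8
d|45:{1,3,5,9,15,45}  Σf=1+1+1+1+1+1=6
d|47:{47,1}  Σf=1+1=2

4, 6, 4, 8, 6, 2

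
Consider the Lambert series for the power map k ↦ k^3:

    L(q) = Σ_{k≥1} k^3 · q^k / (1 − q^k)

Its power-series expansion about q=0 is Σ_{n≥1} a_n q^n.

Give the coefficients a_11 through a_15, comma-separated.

[q^11] f(1)=1,f(11)=1331 ⇒ 1332
d|12:{1,2,3,4,6,12}  Σf=1+8+27+64+216+1728=2044
n=13: 1·13 13·1  f→[1+2197]=2198
q^14  k|14↦f(k): 14:2744 7:343 2:8 1:1  a_14=3096
d|15:{15,5,3,1}  Σf=3375+125+27+1=3528

1332, 2044, 2198, 3096, 3528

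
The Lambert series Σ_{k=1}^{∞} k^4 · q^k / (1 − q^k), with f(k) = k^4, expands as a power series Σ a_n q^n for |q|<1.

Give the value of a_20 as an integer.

n=20: 20·1 10·2 5·4 4·5 2·10 1·20  f→[160000+10000+625+256+16+1]=170898

a_20 = 170898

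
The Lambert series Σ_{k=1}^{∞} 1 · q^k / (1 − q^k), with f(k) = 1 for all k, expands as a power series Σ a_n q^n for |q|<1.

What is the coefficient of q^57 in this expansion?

a_57 = 4

[q^57] f(1)=1,f(3)=1,f(19)=1,f(57)=1 ⇒ 4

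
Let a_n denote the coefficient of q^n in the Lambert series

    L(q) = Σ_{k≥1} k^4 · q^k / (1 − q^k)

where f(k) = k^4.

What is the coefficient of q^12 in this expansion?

a_12 = 22386

q^12  k|12↦f(k): 12:20736 6:1296 4:256 3:81 2:16 1:1  a_12=22386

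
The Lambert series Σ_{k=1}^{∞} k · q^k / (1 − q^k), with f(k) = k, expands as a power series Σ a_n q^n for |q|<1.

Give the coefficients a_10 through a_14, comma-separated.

d|10:{10,5,2,1}  Σf=10+5+2+1=18
q^11  k|11↦f(k): 11:11 1:1  a_11=12
q^12  k|12↦f(k): 12:12 6:6 4:4 3:3 2:2 1:1  a_12=28
q^13  k|13↦f(k): 13:13 1:1  a_13=14
[q^14] f(14)=14,f(7)=7,f(2)=2,f(1)=1 ⇒ 24

18, 12, 28, 14, 24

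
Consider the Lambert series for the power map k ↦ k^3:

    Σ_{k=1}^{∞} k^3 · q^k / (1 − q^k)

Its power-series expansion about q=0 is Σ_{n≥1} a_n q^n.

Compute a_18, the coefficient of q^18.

d|18:{1,2,3,6,9,18}  Σf=1+8+27+216+729+5832=6813

a_18 = 6813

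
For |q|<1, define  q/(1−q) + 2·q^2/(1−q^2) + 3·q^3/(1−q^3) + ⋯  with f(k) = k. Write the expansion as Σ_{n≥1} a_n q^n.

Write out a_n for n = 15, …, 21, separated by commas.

n=15: 15·1 5·3 3·5 1·15  f→[15+5+3+1]=24
q^16  k|16↦f(k): 16:16 8:8 4:4 2:2 1:1  a_16=31
d|17:{17,1}  Σf=17+1=18
d|18:{1,2,3,6,9,18}  Σf=1+2+3+6+9+18=39
[q^19] f(1)=1,f(19)=19 ⇒ 20
n=20: 1·20 2·10 4·5 5·4 10·2 20·1  f→[1+2+4+5+10+20]=42
[q^21] f(21)=21,f(7)=7,f(3)=3,f(1)=1 ⇒ 32

24, 31, 18, 39, 20, 42, 32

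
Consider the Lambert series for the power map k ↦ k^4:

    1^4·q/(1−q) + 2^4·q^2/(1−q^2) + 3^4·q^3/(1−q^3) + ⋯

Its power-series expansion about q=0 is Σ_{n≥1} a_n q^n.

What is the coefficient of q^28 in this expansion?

a_28 = 655746

d|28:{1,2,4,7,14,28}  Σf=1+16+256+2401+38416+614656=655746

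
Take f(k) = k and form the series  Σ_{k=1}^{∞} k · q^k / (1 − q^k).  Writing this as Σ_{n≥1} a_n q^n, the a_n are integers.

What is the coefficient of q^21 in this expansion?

a_21 = 32

q^21  k|21↦f(k): 1:1 3:3 7:7 21:21  a_21=32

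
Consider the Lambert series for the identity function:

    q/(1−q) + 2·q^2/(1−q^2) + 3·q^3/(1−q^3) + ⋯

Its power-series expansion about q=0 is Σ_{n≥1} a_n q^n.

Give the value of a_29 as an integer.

d|29:{1,29}  Σf=1+29=30

a_29 = 30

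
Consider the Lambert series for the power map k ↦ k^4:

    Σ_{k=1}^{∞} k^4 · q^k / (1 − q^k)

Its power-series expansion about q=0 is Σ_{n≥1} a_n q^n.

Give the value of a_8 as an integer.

a_8 = 4369

q^8  k|8↦f(k): 8:4096 4:256 2:16 1:1  a_8=4369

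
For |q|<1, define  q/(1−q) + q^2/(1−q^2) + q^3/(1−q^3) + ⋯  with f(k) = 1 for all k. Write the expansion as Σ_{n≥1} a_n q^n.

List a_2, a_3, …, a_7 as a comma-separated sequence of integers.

2, 2, 3, 2, 4, 2

[q^2] f(1)=1,f(2)=1 ⇒ 2
q^3  k|3↦f(k): 1:1 3:1  a_3=2
q^4  k|4↦f(k): 4:1 2:1 1:1  a_4=3
d|5:{1,5}  Σf=1+1=2
[q^6] f(6)=1,f(3)=1,f(2)=1,f(1)=1 ⇒ 4
q^7  k|7↦f(k): 7:1 1:1  a_7=2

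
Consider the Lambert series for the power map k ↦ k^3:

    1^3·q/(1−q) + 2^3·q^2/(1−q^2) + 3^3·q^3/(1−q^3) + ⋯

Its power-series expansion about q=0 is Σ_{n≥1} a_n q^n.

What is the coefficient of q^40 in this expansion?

n=40: 40·1 20·2 10·4 8·5 5·8 4·10 2·20 1·40  f→[64000+8000+1000+512+125+64+8+1]=73710

a_40 = 73710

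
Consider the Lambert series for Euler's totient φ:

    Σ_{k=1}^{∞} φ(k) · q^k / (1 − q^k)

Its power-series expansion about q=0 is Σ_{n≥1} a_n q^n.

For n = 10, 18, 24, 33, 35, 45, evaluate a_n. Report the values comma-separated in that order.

n=10: 1·10 2·5 5·2 10·1  φ→[1+1+4+4]=10
n=18: 18·1 9·2 6·3 3·6 2·9 1·18  φ→[6+6+2+2+1+1]=18
d|24:{1,2,3,4,6,8,12,24}  Σφ=1+1+2+2+2+4+4+8=24
d|33:{33,11,3,1}  Σφ=20+10+2+1=33
[q^35] φ(35)=24,φ(7)=6,φ(5)=4,φ(1)=1 ⇒ 35
q^45  k|45↦φ(k): 45:24 15:8 9:6 5:4 3:2 1:1  a_45=45

10, 18, 24, 33, 35, 45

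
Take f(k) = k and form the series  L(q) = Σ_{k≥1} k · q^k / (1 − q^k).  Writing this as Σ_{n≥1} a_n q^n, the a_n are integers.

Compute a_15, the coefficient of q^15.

a_15 = 24

d|15:{1,3,5,15}  Σf=1+3+5+15=24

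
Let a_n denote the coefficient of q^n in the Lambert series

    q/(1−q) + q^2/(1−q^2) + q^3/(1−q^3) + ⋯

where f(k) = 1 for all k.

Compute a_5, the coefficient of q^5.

q^5  k|5↦f(k): 1:1 5:1  a_5=2

a_5 = 2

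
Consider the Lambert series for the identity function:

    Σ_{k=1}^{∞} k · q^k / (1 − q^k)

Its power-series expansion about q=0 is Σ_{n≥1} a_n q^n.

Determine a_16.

a_16 = 31

q^16  k|16↦f(k): 1:1 2:2 4:4 8:8 16:16  a_16=31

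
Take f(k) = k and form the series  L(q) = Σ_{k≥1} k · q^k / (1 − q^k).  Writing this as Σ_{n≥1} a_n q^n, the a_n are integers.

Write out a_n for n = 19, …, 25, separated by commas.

n=19: 19·1 1·19  f→[19+1]=20
q^20  k|20↦f(k): 20:20 10:10 5:5 4:4 2:2 1:1  a_20=42
d|21:{1,3,7,21}  Σf=1+3+7+21=32
d|22:{22,11,2,1}  Σf=22+11+2+1=36
n=23: 1·23 23·1  f→[1+23]=24
n=24: 24·1 12·2 8·3 6·4 4·6 3·8 2·12 1·24  f→[24+12+8+6+4+3+2+1]=60
q^25  k|25↦f(k): 1:1 5:5 25:25  a_25=31

20, 42, 32, 36, 24, 60, 31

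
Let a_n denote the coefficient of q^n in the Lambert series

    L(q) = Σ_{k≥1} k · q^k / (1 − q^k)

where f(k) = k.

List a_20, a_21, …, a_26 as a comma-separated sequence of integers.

d|20:{1,2,4,5,10,20}  Σf=1+2+4+5+10+20=42
q^21  k|21↦f(k): 1:1 3:3 7:7 21:21  a_21=32
[q^22] f(1)=1,f(2)=2,f(11)=11,f(22)=22 ⇒ 36
d|23:{23,1}  Σf=23+1=24
[q^24] f(1)=1,f(2)=2,f(3)=3,f(4)=4,f(6)=6,f(8)=8,f(12)=12,f(24)=24 ⇒ 60
n=25: 25·1 5·5 1·25  f→[25+5+1]=31
d|26:{26,13,2,1}  Σf=26+13+2+1=42

42, 32, 36, 24, 60, 31, 42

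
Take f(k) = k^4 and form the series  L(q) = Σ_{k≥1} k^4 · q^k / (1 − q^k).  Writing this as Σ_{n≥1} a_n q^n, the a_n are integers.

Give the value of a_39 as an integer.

a_39 = 2342084

q^39  k|39↦f(k): 39:2313441 13:28561 3:81 1:1  a_39=2342084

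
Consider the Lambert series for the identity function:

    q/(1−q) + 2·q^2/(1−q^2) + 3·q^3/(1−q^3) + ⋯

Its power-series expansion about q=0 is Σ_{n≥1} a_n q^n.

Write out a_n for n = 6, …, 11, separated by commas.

12, 8, 15, 13, 18, 12

d|6:{6,3,2,1}  Σf=6+3+2+1=12
[q^7] f(7)=7,f(1)=1 ⇒ 8
[q^8] f(1)=1,f(2)=2,f(4)=4,f(8)=8 ⇒ 15
d|9:{9,3,1}  Σf=9+3+1=13
[q^10] f(10)=10,f(5)=5,f(2)=2,f(1)=1 ⇒ 18
d|11:{11,1}  Σf=11+1=12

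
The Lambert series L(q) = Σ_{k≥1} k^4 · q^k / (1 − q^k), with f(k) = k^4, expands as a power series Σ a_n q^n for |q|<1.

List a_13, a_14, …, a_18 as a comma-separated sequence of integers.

28562, 40834, 51332, 69905, 83522, 112931

d|13:{1,13}  Σf=1+28561=28562
[q^14] f(14)=38416,f(7)=2401,f(2)=16,f(1)=1 ⇒ 40834
d|15:{1,3,5,15}  Σf=1+81+625+50625=51332
q^16  k|16↦f(k): 16:65536 8:4096 4:256 2:16 1:1  a_16=69905
[q^17] f(17)=83521,f(1)=1 ⇒ 83522
d|18:{18,9,6,3,2,1}  Σf=104976+6561+1296+81+16+1=112931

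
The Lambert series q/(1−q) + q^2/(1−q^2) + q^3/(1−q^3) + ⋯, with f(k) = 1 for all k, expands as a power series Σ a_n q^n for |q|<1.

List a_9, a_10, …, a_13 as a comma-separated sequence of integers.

n=9: 1·9 3·3 9·1  f→[1+1+1]=3
[q^10] f(10)=1,f(5)=1,f(2)=1,f(1)=1 ⇒ 4
[q^11] f(11)=1,f(1)=1 ⇒ 2
q^12  k|12↦f(k): 12:1 6:1 4:1 3:1 2:1 1:1  a_12=6
q^13  k|13↦f(k): 13:1 1:1  a_13=2

3, 4, 2, 6, 2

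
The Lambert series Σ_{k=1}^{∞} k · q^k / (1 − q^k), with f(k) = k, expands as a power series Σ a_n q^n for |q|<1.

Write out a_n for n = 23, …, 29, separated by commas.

[q^23] f(23)=23,f(1)=1 ⇒ 24
[q^24] f(24)=24,f(12)=12,f(8)=8,f(6)=6,f(4)=4,f(3)=3,f(2)=2,f(1)=1 ⇒ 60
n=25: 25·1 5·5 1·25  f→[25+5+1]=31
[q^26] f(1)=1,f(2)=2,f(13)=13,f(26)=26 ⇒ 42
n=27: 27·1 9·3 3·9 1·27  f→[27+9+3+1]=40
d|28:{28,14,7,4,2,1}  Σf=28+14+7+4+2+1=56
[q^29] f(1)=1,f(29)=29 ⇒ 30

24, 60, 31, 42, 40, 56, 30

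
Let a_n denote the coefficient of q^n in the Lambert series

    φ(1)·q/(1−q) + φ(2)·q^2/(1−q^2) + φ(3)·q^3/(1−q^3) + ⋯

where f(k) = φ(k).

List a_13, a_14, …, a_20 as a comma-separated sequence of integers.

d|13:{1,13}  Σφ=1+12=13
[q^14] φ(14)=6,φ(7)=6,φ(2)=1,φ(1)=1 ⇒ 14
q^15  k|15↦φ(k): 1:1 3:2 5:4 15:8  a_15=15
q^16  k|16↦φ(k): 16:8 8:4 4:2 2:1 1:1  a_16=16
n=17: 17·1 1·17  φ→[16+1]=17
d|18:{18,9,6,3,2,1}  Σφ=6+6+2+2+1+1=18
q^19  k|19↦φ(k): 19:18 1:1  a_19=19
d|20:{20,10,5,4,2,1}  Σφ=8+4+4+2+1+1=20

13, 14, 15, 16, 17, 18, 19, 20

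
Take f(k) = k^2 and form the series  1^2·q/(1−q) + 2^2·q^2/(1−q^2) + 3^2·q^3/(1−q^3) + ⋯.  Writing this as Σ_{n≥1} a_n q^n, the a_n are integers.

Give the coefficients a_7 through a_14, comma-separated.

50, 85, 91, 130, 122, 210, 170, 250

[q^7] f(7)=49,f(1)=1 ⇒ 50
d|8:{1,2,4,8}  Σf=1+4+16+64=85
q^9  k|9↦f(k): 1:1 3:9 9:81  a_9=91
n=10: 1·10 2·5 5·2 10·1  f→[1+4+25+100]=130
q^11  k|11↦f(k): 11:121 1:1  a_11=122
q^12  k|12↦f(k): 12:144 6:36 4:16 3:9 2:4 1:1  a_12=210
n=13: 13·1 1·13  f→[169+1]=170
q^14  k|14↦f(k): 1:1 2:4 7:49 14:196  a_14=250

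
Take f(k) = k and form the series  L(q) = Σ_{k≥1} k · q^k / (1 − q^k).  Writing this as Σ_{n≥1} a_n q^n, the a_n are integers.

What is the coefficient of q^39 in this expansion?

a_39 = 56

q^39  k|39↦f(k): 1:1 3:3 13:13 39:39  a_39=56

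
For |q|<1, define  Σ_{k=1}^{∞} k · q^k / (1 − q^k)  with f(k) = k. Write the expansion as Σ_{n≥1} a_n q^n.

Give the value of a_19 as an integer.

a_19 = 20

[q^19] f(1)=1,f(19)=19 ⇒ 20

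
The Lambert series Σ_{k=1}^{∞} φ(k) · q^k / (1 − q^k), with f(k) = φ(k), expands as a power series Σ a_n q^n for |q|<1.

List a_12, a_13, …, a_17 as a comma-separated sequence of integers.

[q^12] φ(1)=1,φ(2)=1,φ(3)=2,φ(4)=2,φ(6)=2,φ(12)=4 ⇒ 12
q^13  k|13↦φ(k): 1:1 13:12  a_13=13
n=14: 14·1 7·2 2·7 1·14  φ→[6+6+1+1]=14
d|15:{1,3,5,15}  Σφ=1+2+4+8=15
d|16:{1,2,4,8,16}  Σφ=1+1+2+4+8=16
n=17: 17·1 1·17  φ→[16+1]=17

12, 13, 14, 15, 16, 17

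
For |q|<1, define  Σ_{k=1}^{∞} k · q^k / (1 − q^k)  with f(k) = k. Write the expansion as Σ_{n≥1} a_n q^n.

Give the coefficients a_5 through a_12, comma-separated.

d|5:{5,1}  Σf=5+1=6
[q^6] f(1)=1,f(2)=2,f(3)=3,f(6)=6 ⇒ 12
q^7  k|7↦f(k): 7:7 1:1  a_7=8
n=8: 1·8 2·4 4·2 8·1  f→[1+2+4+8]=15
d|9:{9,3,1}  Σf=9+3+1=13
q^10  k|10↦f(k): 1:1 2:2 5:5 10:10  a_10=18
n=11: 1·11 11·1  f→[1+11]=12
n=12: 12·1 6·2 4·3 3·4 2·6 1·12  f→[12+6+4+3+2+1]=28

6, 12, 8, 15, 13, 18, 12, 28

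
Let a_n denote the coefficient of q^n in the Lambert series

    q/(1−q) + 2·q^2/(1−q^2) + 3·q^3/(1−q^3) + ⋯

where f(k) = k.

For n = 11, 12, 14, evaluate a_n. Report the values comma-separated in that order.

12, 28, 24

d|11:{11,1}  Σf=11+1=12
[q^12] f(12)=12,f(6)=6,f(4)=4,f(3)=3,f(2)=2,f(1)=1 ⇒ 28
q^14  k|14↦f(k): 14:14 7:7 2:2 1:1  a_14=24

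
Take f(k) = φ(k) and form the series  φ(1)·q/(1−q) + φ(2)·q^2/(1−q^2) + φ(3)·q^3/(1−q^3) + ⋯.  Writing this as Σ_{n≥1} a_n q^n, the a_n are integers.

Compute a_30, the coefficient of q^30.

n=30: 1·30 2·15 3·10 5·6 6·5 10·3 15·2 30·1  φ→[1+1+2+4+2+4+8+8]=30

a_30 = 30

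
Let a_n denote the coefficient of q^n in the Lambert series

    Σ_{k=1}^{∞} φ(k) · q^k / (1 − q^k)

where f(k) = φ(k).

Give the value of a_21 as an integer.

n=21: 1·21 3·7 7·3 21·1  φ→[1+2+6+12]=21

a_21 = 21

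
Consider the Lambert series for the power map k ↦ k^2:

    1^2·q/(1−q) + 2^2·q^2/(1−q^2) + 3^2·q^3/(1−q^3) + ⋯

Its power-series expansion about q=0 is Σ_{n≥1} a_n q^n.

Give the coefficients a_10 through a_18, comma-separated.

n=10: 1·10 2·5 5·2 10·1  f→[1+4+25+100]=130
d|11:{11,1}  Σf=121+1=122
[q^12] f(12)=144,f(6)=36,f(4)=16,f(3)=9,f(2)=4,f(1)=1 ⇒ 210
n=13: 1·13 13·1  f→[1+169]=170
[q^14] f(14)=196,f(7)=49,f(2)=4,f(1)=1 ⇒ 250
q^15  k|15↦f(k): 15:225 5:25 3:9 1:1  a_15=260
q^16  k|16↦f(k): 16:256 8:64 4:16 2:4 1:1  a_16=341
[q^17] f(17)=289,f(1)=1 ⇒ 290
d|18:{18,9,6,3,2,1}  Σf=324+81+36+9+4+1=455

130, 122, 210, 170, 250, 260, 341, 290, 455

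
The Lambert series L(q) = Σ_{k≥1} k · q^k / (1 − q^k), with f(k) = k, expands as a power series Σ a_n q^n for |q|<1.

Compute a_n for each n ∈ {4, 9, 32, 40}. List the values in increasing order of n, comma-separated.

7, 13, 63, 90

d|4:{1,2,4}  Σf=1+2+4=7
q^9  k|9↦f(k): 1:1 3:3 9:9  a_9=13
[q^32] f(32)=32,f(16)=16,f(8)=8,f(4)=4,f(2)=2,f(1)=1 ⇒ 63
n=40: 40·1 20·2 10·4 8·5 5·8 4·10 2·20 1·40  f→[40+20+10+8+5+4+2+1]=90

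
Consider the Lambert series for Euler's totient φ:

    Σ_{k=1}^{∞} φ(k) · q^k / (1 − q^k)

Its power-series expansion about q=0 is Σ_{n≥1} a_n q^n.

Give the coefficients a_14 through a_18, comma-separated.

[q^14] φ(14)=6,φ(7)=6,φ(2)=1,φ(1)=1 ⇒ 14
[q^15] φ(1)=1,φ(3)=2,φ(5)=4,φ(15)=8 ⇒ 15
n=16: 16·1 8·2 4·4 2·8 1·16  φ→[8+4+2+1+1]=16
d|17:{1,17}  Σφ=1+16=17
d|18:{18,9,6,3,2,1}  Σφ=6+6+2+2+1+1=18

14, 15, 16, 17, 18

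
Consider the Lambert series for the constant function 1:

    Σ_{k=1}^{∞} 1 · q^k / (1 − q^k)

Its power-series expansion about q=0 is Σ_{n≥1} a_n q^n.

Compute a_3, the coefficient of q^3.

[q^3] f(3)=1,f(1)=1 ⇒ 2

a_3 = 2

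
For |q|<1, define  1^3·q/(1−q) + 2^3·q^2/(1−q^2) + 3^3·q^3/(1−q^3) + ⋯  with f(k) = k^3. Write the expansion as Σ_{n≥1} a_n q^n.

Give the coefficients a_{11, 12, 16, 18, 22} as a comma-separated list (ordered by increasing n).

n=11: 1·11 11·1  f→[1+1331]=1332
[q^12] f(1)=1,f(2)=8,f(3)=27,f(4)=64,f(6)=216,f(12)=1728 ⇒ 2044
n=16: 1·16 2·8 4·4 8·2 16·1  f→[1+8+64+512+4096]=4681
n=18: 18·1 9·2 6·3 3·6 2·9 1·18  f→[5832+729+216+27+8+1]=6813
d|22:{1,2,11,22}  Σf=1+8+1331+10648=11988

1332, 2044, 4681, 6813, 11988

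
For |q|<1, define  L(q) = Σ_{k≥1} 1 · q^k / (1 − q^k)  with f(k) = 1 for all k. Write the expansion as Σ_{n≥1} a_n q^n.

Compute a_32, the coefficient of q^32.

a_32 = 6

[q^32] f(32)=1,f(16)=1,f(8)=1,f(4)=1,f(2)=1,f(1)=1 ⇒ 6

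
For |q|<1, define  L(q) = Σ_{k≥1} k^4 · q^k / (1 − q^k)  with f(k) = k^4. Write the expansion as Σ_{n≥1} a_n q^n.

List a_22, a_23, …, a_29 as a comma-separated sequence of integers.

n=22: 1·22 2·11 11·2 22·1  f→[1+16+14641+234256]=248914
n=23: 1·23 23·1  f→[1+279841]=279842
[q^24] f(24)=331776,f(12)=20736,f(8)=4096,f(6)=1296,f(4)=256,f(3)=81,f(2)=16,f(1)=1 ⇒ 358258
[q^25] f(1)=1,f(5)=625,f(25)=390625 ⇒ 391251
q^26  k|26↦f(k): 1:1 2:16 13:28561 26:456976  a_26=485554
n=27: 1·27 3·9 9·3 27·1  f→[1+81+6561+531441]=538084
d|28:{1,2,4,7,14,28}  Σf=1+16+256+2401+38416+614656=655746
q^29  k|29↦f(k): 29:707281 1:1  a_29=707282

248914, 279842, 358258, 391251, 485554, 538084, 655746, 707282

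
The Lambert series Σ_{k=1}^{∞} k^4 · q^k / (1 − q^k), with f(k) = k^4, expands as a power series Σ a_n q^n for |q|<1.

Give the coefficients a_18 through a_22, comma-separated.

112931, 130322, 170898, 196964, 248914

[q^18] f(1)=1,f(2)=16,f(3)=81,f(6)=1296,f(9)=6561,f(18)=104976 ⇒ 112931
q^19  k|19↦f(k): 19:130321 1:1  a_19=130322
n=20: 1·20 2·10 4·5 5·4 10·2 20·1  f→[1+16+256+625+10000+160000]=170898
[q^21] f(1)=1,f(3)=81,f(7)=2401,f(21)=194481 ⇒ 196964
n=22: 22·1 11·2 2·11 1·22  f→[234256+14641+16+1]=248914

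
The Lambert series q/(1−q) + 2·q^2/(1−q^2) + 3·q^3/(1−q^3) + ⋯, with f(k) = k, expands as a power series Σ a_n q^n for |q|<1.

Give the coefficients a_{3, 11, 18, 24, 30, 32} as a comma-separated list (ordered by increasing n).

q^3  k|3↦f(k): 1:1 3:3  a_3=4
q^11  k|11↦f(k): 1:1 11:11  a_11=12
q^18  k|18↦f(k): 18:18 9:9 6:6 3:3 2:2 1:1  a_18=39
q^24  k|24↦f(k): 1:1 2:2 3:3 4:4 6:6 8:8 12:12 24:24  a_24=60
[q^30] f(1)=1,f(2)=2,f(3)=3,f(5)=5,f(6)=6,f(10)=10,f(15)=15,f(30)=30 ⇒ 72
d|32:{1,2,4,8,16,32}  Σf=1+2+4+8+16+32=63

4, 12, 39, 60, 72, 63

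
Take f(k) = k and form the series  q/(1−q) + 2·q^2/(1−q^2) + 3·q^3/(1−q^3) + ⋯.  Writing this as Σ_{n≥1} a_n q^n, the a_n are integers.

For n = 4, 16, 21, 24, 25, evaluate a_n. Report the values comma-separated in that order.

n=4: 4·1 2·2 1·4  f→[4+2+1]=7
[q^16] f(1)=1,f(2)=2,f(4)=4,f(8)=8,f(16)=16 ⇒ 31
d|21:{21,7,3,1}  Σf=21+7+3+1=32
d|24:{1,2,3,4,6,8,12,24}  Σf=1+2+3+4+6+8+12+24=60
q^25  k|25↦f(k): 1:1 5:5 25:25  a_25=31

7, 31, 32, 60, 31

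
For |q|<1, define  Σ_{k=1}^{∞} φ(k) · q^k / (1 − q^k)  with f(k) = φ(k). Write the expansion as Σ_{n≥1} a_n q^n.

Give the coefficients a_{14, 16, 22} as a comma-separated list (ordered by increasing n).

d|14:{14,7,2,1}  Σφ=6+6+1+1=14
d|16:{16,8,4,2,1}  Σφ=8+4+2+1+1=16
d|22:{22,11,2,1}  Σφ=10+10+1+1=22

14, 16, 22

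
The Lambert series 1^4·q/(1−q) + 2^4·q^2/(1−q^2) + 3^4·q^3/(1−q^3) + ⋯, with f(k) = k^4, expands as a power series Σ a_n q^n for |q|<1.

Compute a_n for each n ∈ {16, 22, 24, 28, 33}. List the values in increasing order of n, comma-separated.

[q^16] f(1)=1,f(2)=16,f(4)=256,f(8)=4096,f(16)=65536 ⇒ 69905
[q^22] f(1)=1,f(2)=16,f(11)=14641,f(22)=234256 ⇒ 248914
d|24:{1,2,3,4,6,8,12,24}  Σf=1+16+81+256+1296+4096+20736+331776=358258
q^28  k|28↦f(k): 1:1 2:16 4:256 7:2401 14:38416 28:614656  a_28=655746
n=33: 1·33 3·11 11·3 33·1  f→[1+81+14641+1185921]=1200644

69905, 248914, 358258, 655746, 1200644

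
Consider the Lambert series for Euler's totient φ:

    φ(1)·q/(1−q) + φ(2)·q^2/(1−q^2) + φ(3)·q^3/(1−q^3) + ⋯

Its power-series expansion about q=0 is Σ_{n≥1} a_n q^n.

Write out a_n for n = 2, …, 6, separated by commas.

q^2  k|2↦φ(k): 2:1 1:1  a_2=2
n=3: 3·1 1·3  φ→[2+1]=3
q^4  k|4↦φ(k): 4:2 2:1 1:1  a_4=4
[q^5] φ(1)=1,φ(5)=4 ⇒ 5
[q^6] φ(1)=1,φ(2)=1,φ(3)=2,φ(6)=2 ⇒ 6

2, 3, 4, 5, 6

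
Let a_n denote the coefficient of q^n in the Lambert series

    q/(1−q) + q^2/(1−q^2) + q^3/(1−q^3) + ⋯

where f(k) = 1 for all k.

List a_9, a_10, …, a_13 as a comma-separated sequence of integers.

3, 4, 2, 6, 2

n=9: 1·9 3·3 9·1  f→[1+1+1]=3
n=10: 1·10 2·5 5·2 10·1  f→[1+1+1+1]=4
q^11  k|11↦f(k): 1:1 11:1  a_11=2
[q^12] f(1)=1,f(2)=1,f(3)=1,f(4)=1,f(6)=1,f(12)=1 ⇒ 6
n=13: 1·13 13·1  f→[1+1]=2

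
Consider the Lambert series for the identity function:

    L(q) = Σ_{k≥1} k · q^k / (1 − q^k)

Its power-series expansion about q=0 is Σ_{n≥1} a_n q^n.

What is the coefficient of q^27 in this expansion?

n=27: 1·27 3·9 9·3 27·1  f→[1+3+9+27]=40

a_27 = 40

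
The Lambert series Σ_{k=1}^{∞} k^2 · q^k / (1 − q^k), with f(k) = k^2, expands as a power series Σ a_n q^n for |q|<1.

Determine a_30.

a_30 = 1300

[q^30] f(30)=900,f(15)=225,f(10)=100,f(6)=36,f(5)=25,f(3)=9,f(2)=4,f(1)=1 ⇒ 1300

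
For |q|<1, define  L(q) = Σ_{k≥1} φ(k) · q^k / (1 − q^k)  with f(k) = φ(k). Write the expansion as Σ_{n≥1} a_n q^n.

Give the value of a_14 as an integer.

[q^14] φ(1)=1,φ(2)=1,φ(7)=6,φ(14)=6 ⇒ 14

a_14 = 14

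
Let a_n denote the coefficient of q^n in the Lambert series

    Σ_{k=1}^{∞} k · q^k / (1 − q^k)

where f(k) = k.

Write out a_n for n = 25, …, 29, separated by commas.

31, 42, 40, 56, 30

[q^25] f(1)=1,f(5)=5,f(25)=25 ⇒ 31
[q^26] f(1)=1,f(2)=2,f(13)=13,f(26)=26 ⇒ 42
q^27  k|27↦f(k): 1:1 3:3 9:9 27:27  a_27=40
[q^28] f(28)=28,f(14)=14,f(7)=7,f(4)=4,f(2)=2,f(1)=1 ⇒ 56
q^29  k|29↦f(k): 29:29 1:1  a_29=30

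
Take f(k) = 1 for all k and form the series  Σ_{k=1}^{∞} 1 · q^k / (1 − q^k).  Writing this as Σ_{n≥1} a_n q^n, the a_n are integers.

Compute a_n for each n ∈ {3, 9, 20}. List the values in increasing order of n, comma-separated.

2, 3, 6

d|3:{3,1}  Σf=1+1=2
q^9  k|9↦f(k): 1:1 3:1 9:1  a_9=3
n=20: 20·1 10·2 5·4 4·5 2·10 1·20  f→[1+1+1+1+1+1]=6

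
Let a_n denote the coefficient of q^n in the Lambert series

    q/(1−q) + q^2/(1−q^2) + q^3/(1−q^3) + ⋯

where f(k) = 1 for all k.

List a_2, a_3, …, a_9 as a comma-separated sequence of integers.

n=2: 1·2 2·1  f→[1+1]=2
[q^3] f(3)=1,f(1)=1 ⇒ 2
[q^4] f(1)=1,f(2)=1,f(4)=1 ⇒ 3
n=5: 1·5 5·1  f→[1+1]=2
[q^6] f(6)=1,f(3)=1,f(2)=1,f(1)=1 ⇒ 4
n=7: 1·7 7·1  f→[1+1]=2
[q^8] f(8)=1,f(4)=1,f(2)=1,f(1)=1 ⇒ 4
[q^9] f(1)=1,f(3)=1,f(9)=1 ⇒ 3

2, 2, 3, 2, 4, 2, 4, 3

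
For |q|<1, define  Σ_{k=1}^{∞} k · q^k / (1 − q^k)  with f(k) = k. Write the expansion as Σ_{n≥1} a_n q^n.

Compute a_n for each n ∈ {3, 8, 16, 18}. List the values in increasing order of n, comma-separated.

4, 15, 31, 39

n=3: 3·1 1·3  f→[3+1]=4
[q^8] f(8)=8,f(4)=4,f(2)=2,f(1)=1 ⇒ 15
d|16:{16,8,4,2,1}  Σf=16+8+4+2+1=31
[q^18] f(18)=18,f(9)=9,f(6)=6,f(3)=3,f(2)=2,f(1)=1 ⇒ 39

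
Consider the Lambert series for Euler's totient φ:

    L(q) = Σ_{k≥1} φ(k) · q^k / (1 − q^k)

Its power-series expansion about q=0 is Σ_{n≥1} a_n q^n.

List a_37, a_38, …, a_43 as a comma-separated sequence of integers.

n=37: 1·37 37·1  φ→[1+36]=37
n=38: 1·38 2·19 19·2 38·1  φ→[1+1+18+18]=38
n=39: 39·1 13·3 3·13 1·39  φ→[24+12+2+1]=39
[q^40] φ(1)=1,φ(2)=1,φ(4)=2,φ(5)=4,φ(8)=4,φ(10)=4,φ(20)=8,φ(40)=16 ⇒ 40
d|41:{1,41}  Σφ=1+40=41
d|42:{1,2,3,6,7,14,21,42}  Σφ=1+1+2+2+6+6+12+12=42
[q^43] φ(43)=42,φ(1)=1 ⇒ 43

37, 38, 39, 40, 41, 42, 43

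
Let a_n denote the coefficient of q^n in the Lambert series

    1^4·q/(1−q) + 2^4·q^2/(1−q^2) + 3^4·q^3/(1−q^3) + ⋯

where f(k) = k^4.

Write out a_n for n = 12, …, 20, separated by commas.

22386, 28562, 40834, 51332, 69905, 83522, 112931, 130322, 170898

n=12: 12·1 6·2 4·3 3·4 2·6 1·12  f→[20736+1296+256+81+16+1]=22386
d|13:{1,13}  Σf=1+28561=28562
q^14  k|14↦f(k): 14:38416 7:2401 2:16 1:1  a_14=40834
n=15: 15·1 5·3 3·5 1·15  f→[50625+625+81+1]=51332
q^16  k|16↦f(k): 16:65536 8:4096 4:256 2:16 1:1  a_16=69905
n=17: 17·1 1·17  f→[83521+1]=83522
d|18:{1,2,3,6,9,18}  Σf=1+16+81+1296+6561+104976=112931
d|19:{19,1}  Σf=130321+1=130322
d|20:{1,2,4,5,10,20}  Σf=1+16+256+625+10000+160000=170898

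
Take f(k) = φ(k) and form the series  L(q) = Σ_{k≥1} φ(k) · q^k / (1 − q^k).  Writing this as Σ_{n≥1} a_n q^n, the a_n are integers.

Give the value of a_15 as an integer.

n=15: 1·15 3·5 5·3 15·1  φ→[1+2+4+8]=15

a_15 = 15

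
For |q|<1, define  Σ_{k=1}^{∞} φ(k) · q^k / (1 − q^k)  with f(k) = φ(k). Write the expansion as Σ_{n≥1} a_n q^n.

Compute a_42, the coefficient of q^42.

q^42  k|42↦φ(k): 42:12 21:12 14:6 7:6 6:2 3:2 2:1 1:1  a_42=42

a_42 = 42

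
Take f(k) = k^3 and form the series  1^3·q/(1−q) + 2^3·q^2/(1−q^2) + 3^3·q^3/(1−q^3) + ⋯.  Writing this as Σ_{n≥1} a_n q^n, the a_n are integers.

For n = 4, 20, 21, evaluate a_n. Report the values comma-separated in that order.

n=4: 4·1 2·2 1·4  f→[64+8+1]=73
q^20  k|20↦f(k): 20:8000 10:1000 5:125 4:64 2:8 1:1  a_20=9198
q^21  k|21↦f(k): 1:1 3:27 7:343 21:9261  a_21=9632

73, 9198, 9632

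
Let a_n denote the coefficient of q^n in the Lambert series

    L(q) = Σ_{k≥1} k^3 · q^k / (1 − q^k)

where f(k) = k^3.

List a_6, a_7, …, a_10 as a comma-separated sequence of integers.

252, 344, 585, 757, 1134

n=6: 1·6 2·3 3·2 6·1  f→[1+8+27+216]=252
q^7  k|7↦f(k): 1:1 7:343  a_7=344
q^8  k|8↦f(k): 1:1 2:8 4:64 8:512  a_8=585
[q^9] f(9)=729,f(3)=27,f(1)=1 ⇒ 757
[q^10] f(10)=1000,f(5)=125,f(2)=8,f(1)=1 ⇒ 1134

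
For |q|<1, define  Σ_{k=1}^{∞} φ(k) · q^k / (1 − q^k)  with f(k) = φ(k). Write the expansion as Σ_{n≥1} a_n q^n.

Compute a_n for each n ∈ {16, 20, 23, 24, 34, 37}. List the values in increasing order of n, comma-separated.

d|16:{16,8,4,2,1}  Σφ=8+4+2+1+1=16
q^20  k|20↦φ(k): 20:8 10:4 5:4 4:2 2:1 1:1  a_20=20
d|23:{23,1}  Σφ=22+1=23
q^24  k|24↦φ(k): 24:8 12:4 8:4 6:2 4:2 3:2 2:1 1:1  a_24=24
n=34: 34·1 17·2 2·17 1·34  φ→[16+16+1+1]=34
q^37  k|37↦φ(k): 1:1 37:36  a_37=37

16, 20, 23, 24, 34, 37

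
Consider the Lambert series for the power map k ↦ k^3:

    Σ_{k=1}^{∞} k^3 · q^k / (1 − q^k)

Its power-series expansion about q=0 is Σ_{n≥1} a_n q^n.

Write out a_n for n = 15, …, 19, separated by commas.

3528, 4681, 4914, 6813, 6860

[q^15] f(1)=1,f(3)=27,f(5)=125,f(15)=3375 ⇒ 3528
[q^16] f(1)=1,f(2)=8,f(4)=64,f(8)=512,f(16)=4096 ⇒ 4681
q^17  k|17↦f(k): 1:1 17:4913  a_17=4914
n=18: 18·1 9·2 6·3 3·6 2·9 1·18  f→[5832+729+216+27+8+1]=6813
q^19  k|19↦f(k): 19:6859 1:1  a_19=6860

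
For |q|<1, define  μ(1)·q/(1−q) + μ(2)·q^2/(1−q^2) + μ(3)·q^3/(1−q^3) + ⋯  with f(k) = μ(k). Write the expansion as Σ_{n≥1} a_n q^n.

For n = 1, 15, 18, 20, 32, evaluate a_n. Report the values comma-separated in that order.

[q^1] μ(1)=1 ⇒ 1
q^15  k|15↦μ(k): 15:1 5:-1 3:-1 1:1  a_15=0
q^18  k|18↦μ(k): 18:0 9:0 6:1 3:-1 2:-1 1:1  a_18=0
d|20:{20,10,5,4,2,1}  Σμ=0+1+(-1)+0+(-1)+1=0
[q^32] μ(1)=1,μ(2)=-1,μ(4)=0,μ(8)=0,μ(16)=0,μ(32)=0 ⇒ 0

1, 0, 0, 0, 0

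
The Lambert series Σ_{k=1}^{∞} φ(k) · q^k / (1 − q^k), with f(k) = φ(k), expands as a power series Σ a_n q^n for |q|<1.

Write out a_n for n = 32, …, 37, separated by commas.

n=32: 32·1 16·2 8·4 4·8 2·16 1·32  φ→[16+8+4+2+1+1]=32
n=33: 33·1 11·3 3·11 1·33  φ→[20+10+2+1]=33
[q^34] φ(1)=1,φ(2)=1,φ(17)=16,φ(34)=16 ⇒ 34
[q^35] φ(35)=24,φ(7)=6,φ(5)=4,φ(1)=1 ⇒ 35
d|36:{36,18,12,9,6,4,3,2,1}  Σφ=12+6+4+6+2+2+2+1+1=36
[q^37] φ(37)=36,φ(1)=1 ⇒ 37

32, 33, 34, 35, 36, 37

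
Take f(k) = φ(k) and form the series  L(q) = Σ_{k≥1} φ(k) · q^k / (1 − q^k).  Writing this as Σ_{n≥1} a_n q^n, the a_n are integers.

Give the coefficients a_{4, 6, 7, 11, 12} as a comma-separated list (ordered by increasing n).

d|4:{1,2,4}  Σφ=1+1+2=4
q^6  k|6↦φ(k): 1:1 2:1 3:2 6:2  a_6=6
n=7: 7·1 1·7  φ→[6+1]=7
q^11  k|11↦φ(k): 11:10 1:1  a_11=11
n=12: 12·1 6·2 4·3 3·4 2·6 1·12  φ→[4+2+2+2+1+1]=12

4, 6, 7, 11, 12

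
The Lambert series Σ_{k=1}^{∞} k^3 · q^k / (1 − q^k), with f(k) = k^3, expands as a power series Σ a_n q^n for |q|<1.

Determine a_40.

q^40  k|40↦f(k): 1:1 2:8 4:64 5:125 8:512 10:1000 20:8000 40:64000  a_40=73710

a_40 = 73710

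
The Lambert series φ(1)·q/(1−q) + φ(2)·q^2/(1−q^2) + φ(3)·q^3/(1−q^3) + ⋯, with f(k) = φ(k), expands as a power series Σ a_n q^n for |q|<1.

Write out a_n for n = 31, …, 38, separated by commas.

q^31  k|31↦φ(k): 31:30 1:1  a_31=31
q^32  k|32↦φ(k): 32:16 16:8 8:4 4:2 2:1 1:1  a_32=32
q^33  k|33↦φ(k): 33:20 11:10 3:2 1:1  a_33=33
d|34:{34,17,2,1}  Σφ=16+16+1+1=34
n=35: 1·35 5·7 7·5 35·1  φ→[1+4+6+24]=35
n=36: 1·36 2·18 3·12 4·9 6·6 9·4 12·3 18·2 36·1  φ→[1+1+2+2+2+6+4+6+12]=36
d|37:{1,37}  Σφ=1+36=37
d|38:{1,2,19,38}  Σφ=1+1+18+18=38

31, 32, 33, 34, 35, 36, 37, 38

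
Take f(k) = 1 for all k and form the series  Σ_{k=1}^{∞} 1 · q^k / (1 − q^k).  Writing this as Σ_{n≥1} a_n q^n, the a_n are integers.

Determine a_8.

[q^8] f(8)=1,f(4)=1,f(2)=1,f(1)=1 ⇒ 4

a_8 = 4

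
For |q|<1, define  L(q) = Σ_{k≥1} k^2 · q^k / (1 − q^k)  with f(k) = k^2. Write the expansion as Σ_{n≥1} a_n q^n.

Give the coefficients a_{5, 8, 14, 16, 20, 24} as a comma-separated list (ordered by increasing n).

[q^5] f(1)=1,f(5)=25 ⇒ 26
q^8  k|8↦f(k): 8:64 4:16 2:4 1:1  a_8=85
q^14  k|14↦f(k): 1:1 2:4 7:49 14:196  a_14=250
[q^16] f(1)=1,f(2)=4,f(4)=16,f(8)=64,f(16)=256 ⇒ 341
[q^20] f(1)=1,f(2)=4,f(4)=16,f(5)=25,f(10)=100,f(20)=400 ⇒ 546
q^24  k|24↦f(k): 1:1 2:4 3:9 4:16 6:36 8:64 12:144 24:576  a_24=850

26, 85, 250, 341, 546, 850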